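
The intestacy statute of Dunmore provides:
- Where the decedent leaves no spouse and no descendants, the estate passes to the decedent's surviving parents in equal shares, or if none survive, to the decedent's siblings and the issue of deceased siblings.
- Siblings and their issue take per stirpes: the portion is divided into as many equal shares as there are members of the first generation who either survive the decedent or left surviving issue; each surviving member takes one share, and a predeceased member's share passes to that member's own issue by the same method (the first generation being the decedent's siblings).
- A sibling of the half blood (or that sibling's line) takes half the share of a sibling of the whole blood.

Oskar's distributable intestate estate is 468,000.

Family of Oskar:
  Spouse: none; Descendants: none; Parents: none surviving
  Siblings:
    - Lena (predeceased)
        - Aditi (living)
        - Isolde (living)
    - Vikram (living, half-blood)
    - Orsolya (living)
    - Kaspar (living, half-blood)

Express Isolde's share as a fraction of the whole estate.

The entire 468,000 passes to the siblings and their issue.
Counting each half-blood sibling's line as half a unit, there are 3 units in 468,000, so one unit is 156,000. Whole-blood lines (Lena and Orsolya) take 156,000 each; half-blood lines (Vikram and Kaspar) take 78,000 each.
Lena's share (156,000) is divided into 2 shares of 78,000: Aditi and Isolde each take 78,000.

Isolde receives 1/6 of the estate.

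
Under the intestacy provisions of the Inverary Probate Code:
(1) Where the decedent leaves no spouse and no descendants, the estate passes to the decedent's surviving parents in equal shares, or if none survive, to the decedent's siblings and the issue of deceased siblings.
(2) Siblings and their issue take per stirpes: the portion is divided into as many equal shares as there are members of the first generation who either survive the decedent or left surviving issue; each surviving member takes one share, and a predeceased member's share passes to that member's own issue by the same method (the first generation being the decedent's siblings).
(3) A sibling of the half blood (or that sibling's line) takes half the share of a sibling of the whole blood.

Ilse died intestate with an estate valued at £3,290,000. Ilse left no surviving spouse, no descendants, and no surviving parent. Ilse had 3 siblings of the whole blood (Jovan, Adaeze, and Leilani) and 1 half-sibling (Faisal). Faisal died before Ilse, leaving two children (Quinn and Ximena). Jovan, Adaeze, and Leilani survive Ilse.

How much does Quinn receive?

Quinn receives £235,000.

The entire £3,290,000 passes to the siblings and their issue.
Counting each half-blood sibling's line as half a unit, there are 7/2 units in £3,290,000, so one unit is £940,000. Whole-blood lines (Jovan, Adaeze, and Leilani) take £940,000 each; half-blood lines (Faisal) take £470,000 each.
Faisal's share (£470,000) is divided into 2 shares of £235,000: Quinn and Ximena each take £235,000.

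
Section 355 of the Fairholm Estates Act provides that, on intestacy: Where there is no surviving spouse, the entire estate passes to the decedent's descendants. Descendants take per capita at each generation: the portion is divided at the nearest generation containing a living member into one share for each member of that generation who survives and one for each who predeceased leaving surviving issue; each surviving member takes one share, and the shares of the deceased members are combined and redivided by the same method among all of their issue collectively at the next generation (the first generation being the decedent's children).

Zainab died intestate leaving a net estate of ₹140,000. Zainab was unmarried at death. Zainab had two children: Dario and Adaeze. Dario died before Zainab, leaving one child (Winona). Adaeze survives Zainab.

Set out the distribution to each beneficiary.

The entire ₹140,000 passes to the descendants.
That amount (₹140,000) is divided at the children's generation into 2 shares of ₹70,000. Adaeze takes ₹70,000. The remaining share for the deceased Dario (₹70,000) is carried to the next generation.
That pool (₹70,000) passes entirely to Winona, the sole taker at the grandchildren's generation.

Winona: ₹70,000; Adaeze: ₹70,000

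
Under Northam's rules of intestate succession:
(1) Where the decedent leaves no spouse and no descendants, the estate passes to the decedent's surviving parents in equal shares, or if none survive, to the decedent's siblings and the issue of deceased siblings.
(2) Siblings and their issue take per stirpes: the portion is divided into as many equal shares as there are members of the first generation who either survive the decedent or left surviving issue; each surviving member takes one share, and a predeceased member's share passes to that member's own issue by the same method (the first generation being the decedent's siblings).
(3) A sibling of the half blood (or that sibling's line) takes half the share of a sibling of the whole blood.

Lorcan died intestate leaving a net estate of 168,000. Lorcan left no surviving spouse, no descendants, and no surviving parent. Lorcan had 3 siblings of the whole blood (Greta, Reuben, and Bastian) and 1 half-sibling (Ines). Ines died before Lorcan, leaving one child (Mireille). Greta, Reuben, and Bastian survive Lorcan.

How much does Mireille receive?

Mireille receives 24,000.

The entire 168,000 passes to the siblings and their issue.
Counting each half-blood sibling's line as half a unit, there are 7/2 units in 168,000, so one unit is 48,000. Whole-blood lines (Greta, Reuben, and Bastian) take 48,000 each; half-blood lines (Ines) take 24,000 each.
Ines's share (24,000) passes entirely to Mireille.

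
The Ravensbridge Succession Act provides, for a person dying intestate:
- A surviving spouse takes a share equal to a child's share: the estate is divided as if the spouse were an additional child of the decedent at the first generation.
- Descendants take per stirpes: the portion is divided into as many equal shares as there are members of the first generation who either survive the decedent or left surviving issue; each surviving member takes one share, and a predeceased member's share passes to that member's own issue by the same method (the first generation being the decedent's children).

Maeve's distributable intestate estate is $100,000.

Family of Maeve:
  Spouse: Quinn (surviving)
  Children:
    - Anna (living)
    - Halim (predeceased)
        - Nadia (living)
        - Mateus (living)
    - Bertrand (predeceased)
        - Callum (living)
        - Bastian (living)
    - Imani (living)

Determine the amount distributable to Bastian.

The spouse counts as an additional share at the children's level, so there are 5 primary shares of $20,000. Quinn takes one such share ($20,000).
The children's combined portion ($80,000) is divided into 4 shares of $20,000: Anna and Imani each take $20,000; Halim's $20,000 share passes to Halim's issue; Bertrand's $20,000 share passes to Bertrand's issue.
Halim's share ($20,000) is divided into 2 shares of $10,000: Nadia and Mateus each take $10,000.
Bertrand's share ($20,000) is divided into 2 shares of $10,000: Callum and Bastian each take $10,000.

Bastian receives $10,000.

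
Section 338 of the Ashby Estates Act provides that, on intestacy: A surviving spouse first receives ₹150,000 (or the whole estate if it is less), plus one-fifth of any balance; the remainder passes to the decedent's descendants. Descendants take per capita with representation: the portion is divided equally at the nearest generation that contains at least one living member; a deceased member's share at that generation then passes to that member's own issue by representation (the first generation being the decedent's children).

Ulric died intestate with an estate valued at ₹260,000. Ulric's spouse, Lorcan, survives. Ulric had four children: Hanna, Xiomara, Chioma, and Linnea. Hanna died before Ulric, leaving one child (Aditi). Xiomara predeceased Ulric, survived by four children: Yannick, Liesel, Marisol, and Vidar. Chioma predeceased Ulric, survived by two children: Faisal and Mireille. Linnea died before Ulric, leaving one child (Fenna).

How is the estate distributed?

Lorcan: ₹172,000; Aditi: ₹11,000; Yannick: ₹11,000; Liesel: ₹11,000; Marisol: ₹11,000; Vidar: ₹11,000; Faisal: ₹11,000; Mireille: ₹11,000; Fenna: ₹11,000

Lorcan first takes ₹150,000, leaving a balance of ₹110,000. Lorcan then takes one-fifth of the balance (₹22,000), for a total of ₹172,000. The remaining ₹88,000 passes to the descendants.
No child survives, so the initial division is made at the grandchildren's generation.
The descendants' portion (₹88,000) is divided into 8 shares of ₹11,000: Aditi, Yannick, Liesel, Marisol, Vidar, Faisal, Mireille, and Fenna each take ₹11,000.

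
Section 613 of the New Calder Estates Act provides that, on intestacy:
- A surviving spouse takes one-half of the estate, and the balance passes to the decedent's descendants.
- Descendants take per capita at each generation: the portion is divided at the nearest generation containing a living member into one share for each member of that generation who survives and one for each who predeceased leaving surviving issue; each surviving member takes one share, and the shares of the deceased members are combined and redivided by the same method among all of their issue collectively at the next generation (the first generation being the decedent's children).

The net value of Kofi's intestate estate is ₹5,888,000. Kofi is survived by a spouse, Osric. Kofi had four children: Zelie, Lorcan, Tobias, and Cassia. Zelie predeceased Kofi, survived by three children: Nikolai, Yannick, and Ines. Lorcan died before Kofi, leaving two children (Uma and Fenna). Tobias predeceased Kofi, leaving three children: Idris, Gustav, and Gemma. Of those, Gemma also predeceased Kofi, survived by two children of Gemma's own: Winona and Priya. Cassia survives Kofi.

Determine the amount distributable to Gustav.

Gustav receives ₹276,000.

Osric takes one-half of ₹5,888,000 = ₹2,944,000. The remaining ₹2,944,000 passes to the descendants.
The descendants' portion (₹2,944,000) is divided at the children's generation into 4 shares of ₹736,000. Cassia takes ₹736,000. The 3 shares of the deceased (Zelie, Lorcan, and Tobias) are combined into a pool of ₹2,208,000.
That pool (₹2,208,000) is divided at the grandchildren's generation into 8 shares of ₹276,000. Nikolai, Yannick, Ines, Uma, Fenna, Idris, and Gustav each take ₹276,000. The remaining share for the deceased Gemma (₹276,000) is carried to the next generation.
That pool (₹276,000) is divided at the great-grandchildren's generation equally among Winona and Priya: ₹138,000 each.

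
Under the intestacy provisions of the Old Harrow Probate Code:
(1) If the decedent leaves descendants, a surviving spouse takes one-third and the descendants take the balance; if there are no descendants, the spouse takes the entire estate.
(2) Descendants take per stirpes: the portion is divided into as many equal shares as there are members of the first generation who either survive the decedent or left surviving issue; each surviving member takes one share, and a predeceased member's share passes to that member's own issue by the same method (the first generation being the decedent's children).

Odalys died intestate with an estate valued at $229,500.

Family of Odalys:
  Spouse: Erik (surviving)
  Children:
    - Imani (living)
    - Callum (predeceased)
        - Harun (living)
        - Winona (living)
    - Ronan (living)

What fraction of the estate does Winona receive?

Erik takes one-third of $229,500 = $76,500. The remaining $153,000 passes to the descendants.
The descendants' portion ($153,000) is divided into 3 shares of $51,000: Imani and Ronan each take $51,000; Callum's $51,000 share passes to Callum's issue.
Callum's share ($51,000) is divided into 2 shares of $25,500: Harun and Winona each take $25,500.

Winona receives 1/9 of the estate.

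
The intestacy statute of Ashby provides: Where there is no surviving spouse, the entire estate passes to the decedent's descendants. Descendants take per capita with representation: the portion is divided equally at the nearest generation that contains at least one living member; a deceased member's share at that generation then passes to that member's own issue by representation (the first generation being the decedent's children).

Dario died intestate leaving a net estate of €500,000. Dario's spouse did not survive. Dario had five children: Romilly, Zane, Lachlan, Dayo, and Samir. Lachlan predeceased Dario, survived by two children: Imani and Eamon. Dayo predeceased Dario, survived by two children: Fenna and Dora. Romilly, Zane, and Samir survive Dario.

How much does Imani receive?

Imani receives €50,000.

The entire €500,000 passes to the descendants.
That amount (€500,000) is divided into 5 shares of €100,000: Romilly, Zane, and Samir each take €100,000; Lachlan's €100,000 share passes to Lachlan's issue; Dayo's €100,000 share passes to Dayo's issue.
Lachlan's share (€100,000) is divided into 2 shares of €50,000: Imani and Eamon each take €50,000.
Dayo's share (€100,000) is divided into 2 shares of €50,000: Fenna and Dora each take €50,000.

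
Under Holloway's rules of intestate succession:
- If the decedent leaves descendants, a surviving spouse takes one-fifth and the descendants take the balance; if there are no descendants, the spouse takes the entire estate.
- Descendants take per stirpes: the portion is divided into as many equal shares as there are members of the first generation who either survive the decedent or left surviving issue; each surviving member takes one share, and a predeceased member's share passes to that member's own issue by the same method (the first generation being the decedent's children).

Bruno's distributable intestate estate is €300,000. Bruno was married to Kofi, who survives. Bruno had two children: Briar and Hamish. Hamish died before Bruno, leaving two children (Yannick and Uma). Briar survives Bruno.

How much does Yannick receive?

Kofi takes one-fifth of €300,000 = €60,000. The remaining €240,000 passes to the descendants.
The descendants' portion (€240,000) is divided into 2 shares of €120,000: Briar takes €120,000; Hamish's €120,000 share passes to Hamish's issue.
Hamish's share (€120,000) is divided into 2 shares of €60,000: Yannick and Uma each take €60,000.

Yannick receives €60,000.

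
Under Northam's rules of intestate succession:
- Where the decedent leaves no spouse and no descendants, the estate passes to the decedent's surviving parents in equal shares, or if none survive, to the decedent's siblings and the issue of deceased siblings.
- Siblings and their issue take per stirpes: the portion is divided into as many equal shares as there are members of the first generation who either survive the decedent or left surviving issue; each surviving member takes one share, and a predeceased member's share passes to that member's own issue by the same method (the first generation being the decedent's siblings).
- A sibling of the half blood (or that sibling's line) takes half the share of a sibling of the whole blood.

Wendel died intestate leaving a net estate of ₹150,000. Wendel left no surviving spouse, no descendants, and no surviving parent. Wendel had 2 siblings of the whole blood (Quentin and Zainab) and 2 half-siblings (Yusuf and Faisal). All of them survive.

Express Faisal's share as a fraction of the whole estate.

Faisal receives 1/6 of the estate.

The entire ₹150,000 passes to the siblings and their issue.
Counting each half-blood sibling's line as half a unit, there are 3 units in ₹150,000, so one unit is ₹50,000. Whole-blood lines (Quentin and Zainab) take ₹50,000 each; half-blood lines (Yusuf and Faisal) take ₹25,000 each.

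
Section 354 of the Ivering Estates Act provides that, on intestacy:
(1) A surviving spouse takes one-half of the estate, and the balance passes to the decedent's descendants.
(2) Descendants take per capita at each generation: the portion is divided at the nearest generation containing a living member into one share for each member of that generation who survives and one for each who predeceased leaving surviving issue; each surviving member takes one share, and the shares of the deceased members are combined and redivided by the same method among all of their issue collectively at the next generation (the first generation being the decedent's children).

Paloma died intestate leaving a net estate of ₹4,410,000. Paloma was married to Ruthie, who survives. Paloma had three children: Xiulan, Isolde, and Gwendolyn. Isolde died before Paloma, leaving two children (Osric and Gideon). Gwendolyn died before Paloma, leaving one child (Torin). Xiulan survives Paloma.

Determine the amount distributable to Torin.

Ruthie takes one-half of ₹4,410,000 = ₹2,205,000. The remaining ₹2,205,000 passes to the descendants.
The descendants' portion (₹2,205,000) is divided at the children's generation into 3 shares of ₹735,000. Xiulan takes ₹735,000. The 2 shares of the deceased (Isolde and Gwendolyn) are combined into a pool of ₹1,470,000.
That pool (₹1,470,000) is divided at the grandchildren's generation equally among Osric, Gideon, and Torin: ₹490,000 each.

Torin receives ₹490,000.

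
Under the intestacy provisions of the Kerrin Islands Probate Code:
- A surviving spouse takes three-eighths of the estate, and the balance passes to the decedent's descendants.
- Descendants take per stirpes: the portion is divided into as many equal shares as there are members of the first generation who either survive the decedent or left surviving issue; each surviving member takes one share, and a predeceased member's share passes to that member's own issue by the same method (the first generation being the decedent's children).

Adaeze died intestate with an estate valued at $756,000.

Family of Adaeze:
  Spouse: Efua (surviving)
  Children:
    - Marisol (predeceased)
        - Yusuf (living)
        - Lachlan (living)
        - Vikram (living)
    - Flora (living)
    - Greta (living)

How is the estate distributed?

Efua takes three-eighths of $756,000 = $283,500. The remaining $472,500 passes to the descendants.
The descendants' portion ($472,500) is divided into 3 shares of $157,500: Flora and Greta each take $157,500; Marisol's $157,500 share passes to Marisol's issue.
Marisol's share ($157,500) is divided into 3 shares of $52,500: Yusuf, Lachlan, and Vikram each take $52,500.

Efua: $283,500; Yusuf: $52,500; Lachlan: $52,500; Vikram: $52,500; Flora: $157,500; Greta: $157,500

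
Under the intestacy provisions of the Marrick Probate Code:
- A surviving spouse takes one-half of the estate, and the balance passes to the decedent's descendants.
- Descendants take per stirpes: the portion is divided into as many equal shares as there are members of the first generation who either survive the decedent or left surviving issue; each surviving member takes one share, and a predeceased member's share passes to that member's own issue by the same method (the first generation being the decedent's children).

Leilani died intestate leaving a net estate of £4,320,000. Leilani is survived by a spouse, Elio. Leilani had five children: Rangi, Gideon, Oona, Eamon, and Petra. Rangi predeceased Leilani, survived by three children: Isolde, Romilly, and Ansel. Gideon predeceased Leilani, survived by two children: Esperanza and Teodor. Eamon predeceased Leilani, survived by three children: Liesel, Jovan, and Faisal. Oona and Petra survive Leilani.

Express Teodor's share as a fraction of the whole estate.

Teodor receives 1/20 of the estate.

Elio takes one-half of £4,320,000 = £2,160,000. The remaining £2,160,000 passes to the descendants.
The descendants' portion (£2,160,000) is divided into 5 shares of £432,000: Oona and Petra each take £432,000; Rangi's £432,000 share passes to Rangi's issue; Gideon's £432,000 share passes to Gideon's issue; Eamon's £432,000 share passes to Eamon's issue.
Rangi's share (£432,000) is divided into 3 shares of £144,000: Isolde, Romilly, and Ansel each take £144,000.
Gideon's share (£432,000) is divided into 2 shares of £216,000: Esperanza and Teodor each take £216,000.
Eamon's share (£432,000) is divided into 3 shares of £144,000: Liesel, Jovan, and Faisal each take £144,000.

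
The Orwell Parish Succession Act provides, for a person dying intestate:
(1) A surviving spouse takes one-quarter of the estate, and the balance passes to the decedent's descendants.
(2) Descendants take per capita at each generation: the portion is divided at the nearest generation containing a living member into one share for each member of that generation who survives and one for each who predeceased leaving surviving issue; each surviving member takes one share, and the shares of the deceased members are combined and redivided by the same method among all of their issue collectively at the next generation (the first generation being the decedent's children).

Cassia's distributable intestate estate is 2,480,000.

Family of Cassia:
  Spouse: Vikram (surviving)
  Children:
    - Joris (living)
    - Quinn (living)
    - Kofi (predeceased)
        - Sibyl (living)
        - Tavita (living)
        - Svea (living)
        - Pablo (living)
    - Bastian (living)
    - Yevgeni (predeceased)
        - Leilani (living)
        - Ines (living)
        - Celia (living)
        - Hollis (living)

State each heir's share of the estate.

Vikram: 620,000; Joris: 372,000; Quinn: 372,000; Sibyl: 93,000; Tavita: 93,000; Svea: 93,000; Pablo: 93,000; Bastian: 372,000; Leilani: 93,000; Ines: 93,000; Celia: 93,000; Hollis: 93,000

Vikram takes one-quarter of 2,480,000 = 620,000. The remaining 1,860,000 passes to the descendants.
The descendants' portion (1,860,000) is divided at the children's generation into 5 shares of 372,000. Joris, Quinn, and Bastian each take 372,000. The 2 shares of the deceased (Kofi and Yevgeni) are combined into a pool of 744,000.
That pool (744,000) is divided at the grandchildren's generation equally among Sibyl, Tavita, Svea, Pablo, Leilani, Ines, Celia, and Hollis: 93,000 each.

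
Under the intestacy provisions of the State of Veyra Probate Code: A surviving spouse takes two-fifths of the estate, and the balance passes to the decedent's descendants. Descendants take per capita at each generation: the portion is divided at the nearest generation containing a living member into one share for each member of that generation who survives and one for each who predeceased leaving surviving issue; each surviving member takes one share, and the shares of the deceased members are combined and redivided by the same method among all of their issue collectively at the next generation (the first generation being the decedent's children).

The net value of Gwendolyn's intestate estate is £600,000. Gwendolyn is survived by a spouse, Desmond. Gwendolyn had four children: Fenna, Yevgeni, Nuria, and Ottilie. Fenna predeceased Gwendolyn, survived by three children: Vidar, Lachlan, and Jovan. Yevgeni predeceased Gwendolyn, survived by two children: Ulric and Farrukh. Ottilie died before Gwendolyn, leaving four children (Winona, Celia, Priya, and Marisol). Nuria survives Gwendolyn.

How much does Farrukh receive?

Farrukh receives £30,000.

Desmond takes two-fifths of £600,000 = £240,000. The remaining £360,000 passes to the descendants.
The descendants' portion (£360,000) is divided at the children's generation into 4 shares of £90,000. Nuria takes £90,000. The 3 shares of the deceased (Fenna, Yevgeni, and Ottilie) are combined into a pool of £270,000.
That pool (£270,000) is divided at the grandchildren's generation equally among Vidar, Lachlan, Jovan, Ulric, Farrukh, Winona, Celia, Priya, and Marisol: £30,000 each.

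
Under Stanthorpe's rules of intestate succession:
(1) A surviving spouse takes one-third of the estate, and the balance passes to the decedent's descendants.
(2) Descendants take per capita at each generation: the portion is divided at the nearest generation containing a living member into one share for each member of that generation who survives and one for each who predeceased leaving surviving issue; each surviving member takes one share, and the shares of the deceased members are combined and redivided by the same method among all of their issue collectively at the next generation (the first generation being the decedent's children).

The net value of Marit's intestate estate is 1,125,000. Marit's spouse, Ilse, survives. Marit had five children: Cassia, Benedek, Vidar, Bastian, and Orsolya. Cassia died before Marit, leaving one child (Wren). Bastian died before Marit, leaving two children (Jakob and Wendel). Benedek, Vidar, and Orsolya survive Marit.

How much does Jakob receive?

Ilse takes one-third of 1,125,000 = 375,000. The remaining 750,000 passes to the descendants.
The descendants' portion (750,000) is divided at the children's generation into 5 shares of 150,000. Benedek, Vidar, and Orsolya each take 150,000. The 2 shares of the deceased (Cassia and Bastian) are combined into a pool of 300,000.
That pool (300,000) is divided at the grandchildren's generation equally among Wren, Jakob, and Wendel: 100,000 each.

Jakob receives 100,000.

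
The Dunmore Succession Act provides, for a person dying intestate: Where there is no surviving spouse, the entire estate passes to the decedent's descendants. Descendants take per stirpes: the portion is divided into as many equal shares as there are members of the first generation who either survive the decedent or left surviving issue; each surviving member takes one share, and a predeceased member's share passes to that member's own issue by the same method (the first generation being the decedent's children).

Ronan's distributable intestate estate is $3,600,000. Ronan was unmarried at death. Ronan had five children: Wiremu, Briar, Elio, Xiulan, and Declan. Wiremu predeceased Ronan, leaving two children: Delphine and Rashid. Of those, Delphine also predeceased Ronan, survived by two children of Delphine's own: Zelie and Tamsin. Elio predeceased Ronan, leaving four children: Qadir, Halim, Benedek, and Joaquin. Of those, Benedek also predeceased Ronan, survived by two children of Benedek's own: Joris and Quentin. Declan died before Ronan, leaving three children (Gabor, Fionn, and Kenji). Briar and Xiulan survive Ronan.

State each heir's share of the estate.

The entire $3,600,000 passes to the descendants.
That amount ($3,600,000) is divided into 5 shares of $720,000: Briar and Xiulan each take $720,000; Wiremu's $720,000 share passes to Wiremu's issue; Elio's $720,000 share passes to Elio's issue; Declan's $720,000 share passes to Declan's issue.
Wiremu's share ($720,000) is divided into 2 shares of $360,000: Rashid takes $360,000; Delphine's $360,000 share passes to Delphine's issue.
Delphine's share ($360,000) is divided into 2 shares of $180,000: Zelie and Tamsin each take $180,000.
Elio's share ($720,000) is divided into 4 shares of $180,000: Qadir, Halim, and Joaquin each take $180,000; Benedek's $180,000 share passes to Benedek's issue.
Benedek's share ($180,000) is divided into 2 shares of $90,000: Joris and Quentin each take $90,000.
Declan's share ($720,000) is divided into 3 shares of $240,000: Gabor, Fionn, and Kenji each take $240,000.

Zelie: $180,000; Tamsin: $180,000; Rashid: $360,000; Briar: $720,000; Qadir: $180,000; Halim: $180,000; Joris: $90,000; Quentin: $90,000; Joaquin: $180,000; Xiulan: $720,000; Gabor: $240,000; Fionn: $240,000; Kenji: $240,000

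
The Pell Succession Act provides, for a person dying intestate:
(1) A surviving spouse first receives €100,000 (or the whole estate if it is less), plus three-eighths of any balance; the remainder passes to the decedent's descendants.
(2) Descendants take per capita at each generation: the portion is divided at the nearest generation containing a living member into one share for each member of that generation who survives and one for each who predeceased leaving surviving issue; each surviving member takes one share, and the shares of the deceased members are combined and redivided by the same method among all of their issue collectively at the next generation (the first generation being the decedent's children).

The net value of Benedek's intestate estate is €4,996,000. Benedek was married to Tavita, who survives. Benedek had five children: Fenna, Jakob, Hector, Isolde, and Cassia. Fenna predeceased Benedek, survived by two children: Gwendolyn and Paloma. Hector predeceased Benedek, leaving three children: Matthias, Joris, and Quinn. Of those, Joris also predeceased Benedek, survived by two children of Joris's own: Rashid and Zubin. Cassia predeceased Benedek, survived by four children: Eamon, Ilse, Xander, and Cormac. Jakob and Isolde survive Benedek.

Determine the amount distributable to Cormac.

Tavita first takes €100,000, leaving a balance of €4,896,000. Tavita then takes three-eighths of the balance (€1,836,000), for a total of €1,936,000. The remaining €3,060,000 passes to the descendants.
The descendants' portion (€3,060,000) is divided at the children's generation into 5 shares of €612,000. Jakob and Isolde each take €612,000. The 3 shares of the deceased (Fenna, Hector, and Cassia) are combined into a pool of €1,836,000.
That pool (€1,836,000) is divided at the grandchildren's generation into 9 shares of €204,000. Gwendolyn, Paloma, Matthias, Quinn, Eamon, Ilse, Xander, and Cormac each take €204,000. The remaining share for the deceased Joris (€204,000) is carried to the next generation.
That pool (€204,000) is divided at the great-grandchildren's generation equally among Rashid and Zubin: €102,000 each.

Cormac receives €204,000.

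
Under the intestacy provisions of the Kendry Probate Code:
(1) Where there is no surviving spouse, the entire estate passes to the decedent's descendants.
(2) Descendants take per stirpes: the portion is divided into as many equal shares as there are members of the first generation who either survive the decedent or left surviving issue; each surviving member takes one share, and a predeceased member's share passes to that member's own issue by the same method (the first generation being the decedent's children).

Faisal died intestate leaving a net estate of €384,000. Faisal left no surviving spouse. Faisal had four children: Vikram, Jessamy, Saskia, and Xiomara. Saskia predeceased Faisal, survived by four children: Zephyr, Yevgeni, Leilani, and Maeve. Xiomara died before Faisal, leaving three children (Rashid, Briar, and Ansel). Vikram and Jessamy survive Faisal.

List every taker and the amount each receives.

Vikram: €96,000; Jessamy: €96,000; Zephyr: €24,000; Yevgeni: €24,000; Leilani: €24,000; Maeve: €24,000; Rashid: €32,000; Briar: €32,000; Ansel: €32,000

The entire €384,000 passes to the descendants.
That amount (€384,000) is divided into 4 shares of €96,000: Vikram and Jessamy each take €96,000; Saskia's €96,000 share passes to Saskia's issue; Xiomara's €96,000 share passes to Xiomara's issue.
Saskia's share (€96,000) is divided into 4 shares of €24,000: Zephyr, Yevgeni, Leilani, and Maeve each take €24,000.
Xiomara's share (€96,000) is divided into 3 shares of €32,000: Rashid, Briar, and Ansel each take €32,000.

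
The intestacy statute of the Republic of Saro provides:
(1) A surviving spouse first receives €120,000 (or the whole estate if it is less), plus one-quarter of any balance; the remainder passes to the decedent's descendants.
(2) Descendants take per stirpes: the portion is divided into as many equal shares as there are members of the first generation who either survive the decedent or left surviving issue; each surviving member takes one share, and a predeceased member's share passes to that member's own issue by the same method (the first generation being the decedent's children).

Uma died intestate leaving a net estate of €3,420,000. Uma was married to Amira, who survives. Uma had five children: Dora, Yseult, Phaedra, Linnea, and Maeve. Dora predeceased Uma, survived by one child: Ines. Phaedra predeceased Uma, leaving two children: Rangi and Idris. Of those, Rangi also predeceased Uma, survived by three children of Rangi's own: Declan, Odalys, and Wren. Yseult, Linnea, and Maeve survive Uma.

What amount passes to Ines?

Amira first takes €120,000, leaving a balance of €3,300,000. Amira then takes one-quarter of the balance (€825,000), for a total of €945,000. The remaining €2,475,000 passes to the descendants.
The descendants' portion (€2,475,000) is divided into 5 shares of €495,000: Yseult, Linnea, and Maeve each take €495,000; Dora's €495,000 share passes to Dora's issue; Phaedra's €495,000 share passes to Phaedra's issue.
Dora's share (€495,000) passes entirely to Ines.
Phaedra's share (€495,000) is divided into 2 shares of €247,500: Idris takes €247,500; Rangi's €247,500 share passes to Rangi's issue.
Rangi's share (€247,500) is divided into 3 shares of €82,500: Declan, Odalys, and Wren each take €82,500.

Ines receives €495,000.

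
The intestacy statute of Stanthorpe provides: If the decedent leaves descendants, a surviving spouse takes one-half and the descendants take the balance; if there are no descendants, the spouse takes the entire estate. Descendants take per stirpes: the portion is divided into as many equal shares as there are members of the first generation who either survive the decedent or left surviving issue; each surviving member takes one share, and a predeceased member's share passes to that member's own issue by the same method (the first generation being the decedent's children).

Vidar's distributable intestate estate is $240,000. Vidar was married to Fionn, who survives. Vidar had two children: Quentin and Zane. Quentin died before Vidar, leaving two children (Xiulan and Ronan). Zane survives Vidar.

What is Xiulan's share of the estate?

Fionn takes one-half of $240,000 = $120,000. The remaining $120,000 passes to the descendants.
The descendants' portion ($120,000) is divided into 2 shares of $60,000: Zane takes $60,000; Quentin's $60,000 share passes to Quentin's issue.
Quentin's share ($60,000) is divided into 2 shares of $30,000: Xiulan and Ronan each take $30,000.

Xiulan receives $30,000.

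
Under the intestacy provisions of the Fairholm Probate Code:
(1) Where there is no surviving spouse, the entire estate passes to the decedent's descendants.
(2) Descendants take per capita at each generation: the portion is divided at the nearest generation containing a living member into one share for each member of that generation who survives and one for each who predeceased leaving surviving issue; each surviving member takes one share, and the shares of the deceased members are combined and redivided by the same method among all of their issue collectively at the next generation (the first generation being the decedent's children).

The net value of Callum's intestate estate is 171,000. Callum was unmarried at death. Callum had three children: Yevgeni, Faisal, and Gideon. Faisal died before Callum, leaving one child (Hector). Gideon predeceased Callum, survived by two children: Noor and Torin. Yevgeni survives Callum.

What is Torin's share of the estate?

Torin receives 38,000.

The entire 171,000 passes to the descendants.
That amount (171,000) is divided at the children's generation into 3 shares of 57,000. Yevgeni takes 57,000. The 2 shares of the deceased (Faisal and Gideon) are combined into a pool of 114,000.
That pool (114,000) is divided at the grandchildren's generation equally among Hector, Noor, and Torin: 38,000 each.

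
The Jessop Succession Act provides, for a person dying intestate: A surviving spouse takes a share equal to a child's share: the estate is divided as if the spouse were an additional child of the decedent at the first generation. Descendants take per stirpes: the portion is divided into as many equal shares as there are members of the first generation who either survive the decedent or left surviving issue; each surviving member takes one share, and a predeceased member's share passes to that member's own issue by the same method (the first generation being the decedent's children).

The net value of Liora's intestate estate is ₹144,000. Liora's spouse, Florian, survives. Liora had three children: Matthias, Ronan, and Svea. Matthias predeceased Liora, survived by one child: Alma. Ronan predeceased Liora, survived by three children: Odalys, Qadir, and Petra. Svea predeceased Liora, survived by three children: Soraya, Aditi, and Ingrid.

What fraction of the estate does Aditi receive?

The spouse counts as an additional share at the children's level, so there are 4 primary shares of ₹36,000. Florian takes one such share (₹36,000).
The children's combined portion (₹108,000) is divided into 3 shares of ₹36,000: Matthias's ₹36,000 share passes to Matthias's issue; Ronan's ₹36,000 share passes to Ronan's issue; Svea's ₹36,000 share passes to Svea's issue.
Matthias's share (₹36,000) passes entirely to Alma.
Ronan's share (₹36,000) is divided into 3 shares of ₹12,000: Odalys, Qadir, and Petra each take ₹12,000.
Svea's share (₹36,000) is divided into 3 shares of ₹12,000: Soraya, Aditi, and Ingrid each take ₹12,000.

Aditi receives 1/12 of the estate.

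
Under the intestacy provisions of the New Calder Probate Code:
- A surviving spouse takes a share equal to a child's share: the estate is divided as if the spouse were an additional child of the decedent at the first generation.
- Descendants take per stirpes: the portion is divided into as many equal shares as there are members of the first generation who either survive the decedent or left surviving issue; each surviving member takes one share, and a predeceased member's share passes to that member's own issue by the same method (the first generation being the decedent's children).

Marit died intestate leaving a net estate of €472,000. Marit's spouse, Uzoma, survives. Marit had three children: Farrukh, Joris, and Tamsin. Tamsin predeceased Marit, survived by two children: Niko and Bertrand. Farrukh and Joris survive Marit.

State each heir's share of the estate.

The spouse counts as an additional share at the children's level, so there are 4 primary shares of €118,000. Uzoma takes one such share (€118,000).
The children's combined portion (€354,000) is divided into 3 shares of €118,000: Farrukh and Joris each take €118,000; Tamsin's €118,000 share passes to Tamsin's issue.
Tamsin's share (€118,000) is divided into 2 shares of €59,000: Niko and Bertrand each take €59,000.

Uzoma: €118,000; Farrukh: €118,000; Joris: €118,000; Niko: €59,000; Bertrand: €59,000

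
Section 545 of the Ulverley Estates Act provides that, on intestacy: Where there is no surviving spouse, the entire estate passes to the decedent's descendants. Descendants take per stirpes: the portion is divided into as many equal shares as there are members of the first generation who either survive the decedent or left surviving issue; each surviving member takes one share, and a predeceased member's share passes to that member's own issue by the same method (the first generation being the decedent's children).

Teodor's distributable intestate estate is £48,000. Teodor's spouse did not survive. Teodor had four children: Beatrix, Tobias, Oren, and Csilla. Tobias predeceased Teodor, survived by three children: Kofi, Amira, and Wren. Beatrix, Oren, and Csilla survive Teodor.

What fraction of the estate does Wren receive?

The entire £48,000 passes to the descendants.
That amount (£48,000) is divided into 4 shares of £12,000: Beatrix, Oren, and Csilla each take £12,000; Tobias's £12,000 share passes to Tobias's issue.
Tobias's share (£12,000) is divided into 3 shares of £4,000: Kofi, Amira, and Wren each take £4,000.

Wren receives 1/12 of the estate.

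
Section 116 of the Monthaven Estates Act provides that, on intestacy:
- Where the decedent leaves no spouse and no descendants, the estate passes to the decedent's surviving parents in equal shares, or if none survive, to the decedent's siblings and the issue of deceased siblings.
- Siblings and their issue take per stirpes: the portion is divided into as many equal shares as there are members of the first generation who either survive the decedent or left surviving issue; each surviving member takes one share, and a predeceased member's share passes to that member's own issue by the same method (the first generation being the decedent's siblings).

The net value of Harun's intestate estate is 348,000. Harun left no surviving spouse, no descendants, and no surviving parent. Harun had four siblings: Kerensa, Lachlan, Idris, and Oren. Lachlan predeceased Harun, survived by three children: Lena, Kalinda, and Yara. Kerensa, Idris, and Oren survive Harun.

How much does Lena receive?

The entire 348,000 passes to the siblings and their issue.
That amount (348,000) is divided into 4 shares of 87,000: Kerensa, Idris, and Oren each take 87,000; Lachlan's 87,000 share passes to Lachlan's issue.
Lachlan's share (87,000) is divided into 3 shares of 29,000: Lena, Kalinda, and Yara each take 29,000.

Lena receives 29,000.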